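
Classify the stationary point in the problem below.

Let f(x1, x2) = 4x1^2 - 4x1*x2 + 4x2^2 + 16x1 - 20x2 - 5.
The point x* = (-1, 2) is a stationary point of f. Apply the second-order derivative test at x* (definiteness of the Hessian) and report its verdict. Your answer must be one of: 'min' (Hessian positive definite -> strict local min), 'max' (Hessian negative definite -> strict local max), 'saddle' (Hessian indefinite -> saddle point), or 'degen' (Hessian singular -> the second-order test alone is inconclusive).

Compute the Hessian H = grad^2 f:
  H = [[8, -4], [-4, 8]]
Verify stationarity: grad f(x*) = H x* + g = (0, 0).
Eigenvalues of H: 4, 12.
Both eigenvalues > 0, so H is positive definite -> x* is a strict local min.

min


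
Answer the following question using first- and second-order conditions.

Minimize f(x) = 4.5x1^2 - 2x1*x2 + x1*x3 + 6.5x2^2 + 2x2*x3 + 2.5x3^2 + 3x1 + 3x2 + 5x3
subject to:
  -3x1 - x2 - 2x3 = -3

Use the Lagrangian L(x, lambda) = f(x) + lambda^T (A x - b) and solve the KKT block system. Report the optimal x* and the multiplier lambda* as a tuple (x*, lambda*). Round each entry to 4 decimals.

Form the Lagrangian:
  L(x, lambda) = (1/2) x^T Q x + c^T x + lambda^T (A x - b)
Stationarity (grad_x L = 0): Q x + c + A^T lambda = 0.
Primal feasibility: A x = b.

This gives the KKT block system:
  [ Q   A^T ] [ x     ]   [-c ]
  [ A    0  ] [ lambda ] = [ b ]

Solving the linear system:
  x*      = (0.8403, 0.1405, 0.1693)
  lambda* = (3.4838)
  f(x*)   = 7.12

x* = (0.8403, 0.1405, 0.1693), lambda* = (3.4838)


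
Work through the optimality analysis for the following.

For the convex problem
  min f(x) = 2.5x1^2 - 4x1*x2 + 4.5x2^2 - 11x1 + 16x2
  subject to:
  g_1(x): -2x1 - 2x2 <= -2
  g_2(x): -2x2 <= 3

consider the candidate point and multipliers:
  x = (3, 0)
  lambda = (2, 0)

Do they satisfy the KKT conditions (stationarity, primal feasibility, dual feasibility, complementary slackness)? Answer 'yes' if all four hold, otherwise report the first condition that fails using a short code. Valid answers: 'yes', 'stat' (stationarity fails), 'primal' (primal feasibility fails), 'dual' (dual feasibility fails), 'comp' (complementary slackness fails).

Gradient of f: grad f(x) = Q x + c = (4, 4)
Constraint values g_i(x) = a_i^T x - b_i:
  g_1((3, 0)) = -4
  g_2((3, 0)) = -3
Stationarity residual: grad f(x) + sum_i lambda_i a_i = (0, 0)
  -> stationarity OK
Primal feasibility (all g_i <= 0): OK
Dual feasibility (all lambda_i >= 0): OK
Complementary slackness (lambda_i * g_i(x) = 0 for all i): FAILS

Verdict: the first failing condition is complementary_slackness -> comp.

comp


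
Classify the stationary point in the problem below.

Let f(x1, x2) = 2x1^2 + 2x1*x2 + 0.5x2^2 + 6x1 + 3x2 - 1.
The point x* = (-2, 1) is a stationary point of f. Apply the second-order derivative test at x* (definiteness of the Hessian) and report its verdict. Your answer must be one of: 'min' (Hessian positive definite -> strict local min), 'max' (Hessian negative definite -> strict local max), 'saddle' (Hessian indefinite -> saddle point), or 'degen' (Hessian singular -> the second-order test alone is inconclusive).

Compute the Hessian H = grad^2 f:
  H = [[4, 2], [2, 1]]
Verify stationarity: grad f(x*) = H x* + g = (0, 0).
Eigenvalues of H: 0, 5.
H has a zero eigenvalue (singular; positive semidefinite but not definite), so H is neither positive definite, negative definite, nor indefinite. The second-order test alone is inconclusive -> degen.
(Indeed, f is constant along the null direction of H through x*, so x* is not a strict local extremum.)

degen


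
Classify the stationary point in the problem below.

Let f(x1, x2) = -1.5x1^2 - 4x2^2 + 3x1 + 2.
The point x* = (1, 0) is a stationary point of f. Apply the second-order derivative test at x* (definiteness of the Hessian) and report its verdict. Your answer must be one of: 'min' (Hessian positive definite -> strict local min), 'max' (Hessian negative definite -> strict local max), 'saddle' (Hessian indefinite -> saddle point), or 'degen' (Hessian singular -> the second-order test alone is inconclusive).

Compute the Hessian H = grad^2 f:
  H = [[-3, 0], [0, -8]]
Verify stationarity: grad f(x*) = H x* + g = (0, 0).
Eigenvalues of H: -8, -3.
Both eigenvalues < 0, so H is negative definite -> x* is a strict local max.

max


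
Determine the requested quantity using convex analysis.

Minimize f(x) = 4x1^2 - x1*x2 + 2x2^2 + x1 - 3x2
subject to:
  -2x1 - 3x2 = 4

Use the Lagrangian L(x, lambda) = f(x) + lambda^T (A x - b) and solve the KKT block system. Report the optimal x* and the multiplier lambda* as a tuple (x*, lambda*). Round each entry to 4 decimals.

Form the Lagrangian:
  L(x, lambda) = (1/2) x^T Q x + c^T x + lambda^T (A x - b)
Stationarity (grad_x L = 0): Q x + c + A^T lambda = 0.
Primal feasibility: A x = b.

This gives the KKT block system:
  [ Q   A^T ] [ x     ]   [-c ]
  [ A    0  ] [ lambda ] = [ b ]

Solving the linear system:
  x*      = (-0.71, -0.86)
  lambda* = (-1.91)
  f(x*)   = 4.755

x* = (-0.71, -0.86), lambda* = (-1.91)


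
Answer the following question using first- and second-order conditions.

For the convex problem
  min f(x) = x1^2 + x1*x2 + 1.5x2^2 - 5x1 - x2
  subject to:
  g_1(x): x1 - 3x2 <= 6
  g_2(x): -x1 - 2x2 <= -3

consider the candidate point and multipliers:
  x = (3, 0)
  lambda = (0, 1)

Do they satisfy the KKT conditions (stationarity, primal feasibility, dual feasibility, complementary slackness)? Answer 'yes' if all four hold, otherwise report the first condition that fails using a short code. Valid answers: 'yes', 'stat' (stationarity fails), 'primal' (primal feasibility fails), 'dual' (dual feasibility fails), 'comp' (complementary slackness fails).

Gradient of f: grad f(x) = Q x + c = (1, 2)
Constraint values g_i(x) = a_i^T x - b_i:
  g_1((3, 0)) = -3
  g_2((3, 0)) = 0
Stationarity residual: grad f(x) + sum_i lambda_i a_i = (0, 0)
  -> stationarity OK
Primal feasibility (all g_i <= 0): OK
Dual feasibility (all lambda_i >= 0): OK
Complementary slackness (lambda_i * g_i(x) = 0 for all i): OK

Verdict: yes, KKT holds.

yes


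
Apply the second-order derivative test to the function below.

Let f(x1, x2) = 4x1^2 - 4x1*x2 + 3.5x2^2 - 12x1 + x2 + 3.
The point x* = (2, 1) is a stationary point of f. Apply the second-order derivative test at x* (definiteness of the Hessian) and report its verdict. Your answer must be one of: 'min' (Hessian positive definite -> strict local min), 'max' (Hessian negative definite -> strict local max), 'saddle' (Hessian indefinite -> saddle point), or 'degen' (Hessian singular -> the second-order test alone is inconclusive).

Compute the Hessian H = grad^2 f:
  H = [[8, -4], [-4, 7]]
Verify stationarity: grad f(x*) = H x* + g = (0, 0).
Eigenvalues of H: 3.4689, 11.5311.
Both eigenvalues > 0, so H is positive definite -> x* is a strict local min.

min


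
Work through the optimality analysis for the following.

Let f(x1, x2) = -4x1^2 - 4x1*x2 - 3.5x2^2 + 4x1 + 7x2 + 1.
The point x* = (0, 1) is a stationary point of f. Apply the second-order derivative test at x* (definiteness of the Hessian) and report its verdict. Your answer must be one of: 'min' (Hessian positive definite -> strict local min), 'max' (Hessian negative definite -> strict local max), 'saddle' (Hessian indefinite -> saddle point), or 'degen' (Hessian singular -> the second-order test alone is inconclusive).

Compute the Hessian H = grad^2 f:
  H = [[-8, -4], [-4, -7]]
Verify stationarity: grad f(x*) = H x* + g = (0, 0).
Eigenvalues of H: -11.5311, -3.4689.
Both eigenvalues < 0, so H is negative definite -> x* is a strict local max.

max


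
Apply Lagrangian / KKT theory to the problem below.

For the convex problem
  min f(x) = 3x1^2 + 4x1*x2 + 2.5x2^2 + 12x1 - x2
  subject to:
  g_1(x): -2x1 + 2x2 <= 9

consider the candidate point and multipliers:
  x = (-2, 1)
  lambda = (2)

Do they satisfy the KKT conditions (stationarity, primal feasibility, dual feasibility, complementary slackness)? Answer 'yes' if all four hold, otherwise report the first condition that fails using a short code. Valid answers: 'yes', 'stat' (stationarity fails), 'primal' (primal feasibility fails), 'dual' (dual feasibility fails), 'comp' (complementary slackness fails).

Gradient of f: grad f(x) = Q x + c = (4, -4)
Constraint values g_i(x) = a_i^T x - b_i:
  g_1((-2, 1)) = -3
Stationarity residual: grad f(x) + sum_i lambda_i a_i = (0, 0)
  -> stationarity OK
Primal feasibility (all g_i <= 0): OK
Dual feasibility (all lambda_i >= 0): OK
Complementary slackness (lambda_i * g_i(x) = 0 for all i): FAILS

Verdict: the first failing condition is complementary_slackness -> comp.

comp


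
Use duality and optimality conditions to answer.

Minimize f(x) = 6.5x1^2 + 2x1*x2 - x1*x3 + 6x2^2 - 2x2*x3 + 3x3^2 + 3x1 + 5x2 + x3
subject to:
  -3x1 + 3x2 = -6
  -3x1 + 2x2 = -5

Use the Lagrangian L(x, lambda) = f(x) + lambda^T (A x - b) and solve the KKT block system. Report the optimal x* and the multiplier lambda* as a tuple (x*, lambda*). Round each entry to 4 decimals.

Form the Lagrangian:
  L(x, lambda) = (1/2) x^T Q x + c^T x + lambda^T (A x - b)
Stationarity (grad_x L = 0): Q x + c + A^T lambda = 0.
Primal feasibility: A x = b.

This gives the KKT block system:
  [ Q   A^T ] [ x     ]   [-c ]
  [ A    0  ] [ lambda ] = [ b ]

Solving the linear system:
  x*      = (1, -1, -0.3333)
  lambda* = (-5.2222, 10)
  f(x*)   = 8.1667

x* = (1, -1, -0.3333), lambda* = (-5.2222, 10)


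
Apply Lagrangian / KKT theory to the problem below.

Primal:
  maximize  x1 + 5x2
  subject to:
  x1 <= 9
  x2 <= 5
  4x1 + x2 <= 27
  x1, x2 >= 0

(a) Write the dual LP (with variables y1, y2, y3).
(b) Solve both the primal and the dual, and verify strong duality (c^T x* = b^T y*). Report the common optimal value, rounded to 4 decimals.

The standard primal-dual pair for 'max c^T x s.t. A x <= b, x >= 0' is:
  Dual:  min b^T y  s.t.  A^T y >= c,  y >= 0.

So the dual LP is:
  minimize  9y1 + 5y2 + 27y3
  subject to:
    y1 + 4y3 >= 1
    y2 + y3 >= 5
    y1, y2, y3 >= 0

Solving the primal: x* = (5.5, 5).
  primal value c^T x* = 30.5.
Solving the dual: y* = (0, 4.75, 0.25).
  dual value b^T y* = 30.5.
Strong duality: c^T x* = b^T y*. Confirmed.

30.5


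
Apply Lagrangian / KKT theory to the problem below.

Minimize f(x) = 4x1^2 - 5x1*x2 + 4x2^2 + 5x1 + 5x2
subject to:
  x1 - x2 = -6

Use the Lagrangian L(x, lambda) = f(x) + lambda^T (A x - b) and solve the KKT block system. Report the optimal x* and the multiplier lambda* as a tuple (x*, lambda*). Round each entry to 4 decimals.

Form the Lagrangian:
  L(x, lambda) = (1/2) x^T Q x + c^T x + lambda^T (A x - b)
Stationarity (grad_x L = 0): Q x + c + A^T lambda = 0.
Primal feasibility: A x = b.

This gives the KKT block system:
  [ Q   A^T ] [ x     ]   [-c ]
  [ A    0  ] [ lambda ] = [ b ]

Solving the linear system:
  x*      = (-4.6667, 1.3333)
  lambda* = (39)
  f(x*)   = 108.6667

x* = (-4.6667, 1.3333), lambda* = (39)


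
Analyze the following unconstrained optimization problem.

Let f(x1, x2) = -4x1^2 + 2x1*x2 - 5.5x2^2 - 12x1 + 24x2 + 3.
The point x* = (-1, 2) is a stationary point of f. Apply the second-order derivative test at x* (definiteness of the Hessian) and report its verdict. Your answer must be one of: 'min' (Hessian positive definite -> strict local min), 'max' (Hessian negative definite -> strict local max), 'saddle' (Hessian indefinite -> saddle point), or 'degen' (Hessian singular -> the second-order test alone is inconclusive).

Compute the Hessian H = grad^2 f:
  H = [[-8, 2], [2, -11]]
Verify stationarity: grad f(x*) = H x* + g = (0, 0).
Eigenvalues of H: -12, -7.
Both eigenvalues < 0, so H is negative definite -> x* is a strict local max.

max


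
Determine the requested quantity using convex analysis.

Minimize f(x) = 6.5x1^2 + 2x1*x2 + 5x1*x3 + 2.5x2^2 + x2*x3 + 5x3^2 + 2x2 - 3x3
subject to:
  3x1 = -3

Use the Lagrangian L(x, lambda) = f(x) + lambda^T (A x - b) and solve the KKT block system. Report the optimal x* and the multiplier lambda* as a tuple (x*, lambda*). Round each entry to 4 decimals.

Form the Lagrangian:
  L(x, lambda) = (1/2) x^T Q x + c^T x + lambda^T (A x - b)
Stationarity (grad_x L = 0): Q x + c + A^T lambda = 0.
Primal feasibility: A x = b.

This gives the KKT block system:
  [ Q   A^T ] [ x     ]   [-c ]
  [ A    0  ] [ lambda ] = [ b ]

Solving the linear system:
  x*      = (-1, -0.1633, 0.8163)
  lambda* = (3.0816)
  f(x*)   = 3.2347

x* = (-1, -0.1633, 0.8163), lambda* = (3.0816)


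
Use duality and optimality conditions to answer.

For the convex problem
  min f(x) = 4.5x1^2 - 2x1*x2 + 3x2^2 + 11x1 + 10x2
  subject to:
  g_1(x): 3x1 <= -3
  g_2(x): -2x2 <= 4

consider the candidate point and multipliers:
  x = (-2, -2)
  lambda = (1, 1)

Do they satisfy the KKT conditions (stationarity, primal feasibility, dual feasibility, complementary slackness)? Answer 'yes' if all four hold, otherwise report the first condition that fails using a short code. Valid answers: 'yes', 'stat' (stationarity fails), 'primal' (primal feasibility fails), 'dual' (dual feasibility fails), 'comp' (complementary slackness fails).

Gradient of f: grad f(x) = Q x + c = (-3, 2)
Constraint values g_i(x) = a_i^T x - b_i:
  g_1((-2, -2)) = -3
  g_2((-2, -2)) = 0
Stationarity residual: grad f(x) + sum_i lambda_i a_i = (0, 0)
  -> stationarity OK
Primal feasibility (all g_i <= 0): OK
Dual feasibility (all lambda_i >= 0): OK
Complementary slackness (lambda_i * g_i(x) = 0 for all i): FAILS

Verdict: the first failing condition is complementary_slackness -> comp.

comp


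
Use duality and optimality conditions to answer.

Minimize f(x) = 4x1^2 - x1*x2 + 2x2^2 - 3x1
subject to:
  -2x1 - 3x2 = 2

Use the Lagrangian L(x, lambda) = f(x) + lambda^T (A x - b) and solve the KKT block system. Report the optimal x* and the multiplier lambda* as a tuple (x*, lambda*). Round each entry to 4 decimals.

Form the Lagrangian:
  L(x, lambda) = (1/2) x^T Q x + c^T x + lambda^T (A x - b)
Stationarity (grad_x L = 0): Q x + c + A^T lambda = 0.
Primal feasibility: A x = b.

This gives the KKT block system:
  [ Q   A^T ] [ x     ]   [-c ]
  [ A    0  ] [ lambda ] = [ b ]

Solving the linear system:
  x*      = (0.05, -0.7)
  lambda* = (-0.95)
  f(x*)   = 0.875

x* = (0.05, -0.7), lambda* = (-0.95)


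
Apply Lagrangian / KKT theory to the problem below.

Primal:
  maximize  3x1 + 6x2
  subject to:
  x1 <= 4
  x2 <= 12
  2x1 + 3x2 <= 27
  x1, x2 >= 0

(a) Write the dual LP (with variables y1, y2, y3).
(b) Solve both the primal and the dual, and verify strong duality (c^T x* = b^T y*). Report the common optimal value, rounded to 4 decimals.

The standard primal-dual pair for 'max c^T x s.t. A x <= b, x >= 0' is:
  Dual:  min b^T y  s.t.  A^T y >= c,  y >= 0.

So the dual LP is:
  minimize  4y1 + 12y2 + 27y3
  subject to:
    y1 + 2y3 >= 3
    y2 + 3y3 >= 6
    y1, y2, y3 >= 0

Solving the primal: x* = (0, 9).
  primal value c^T x* = 54.
Solving the dual: y* = (0, 0, 2).
  dual value b^T y* = 54.
Strong duality: c^T x* = b^T y*. Confirmed.

54


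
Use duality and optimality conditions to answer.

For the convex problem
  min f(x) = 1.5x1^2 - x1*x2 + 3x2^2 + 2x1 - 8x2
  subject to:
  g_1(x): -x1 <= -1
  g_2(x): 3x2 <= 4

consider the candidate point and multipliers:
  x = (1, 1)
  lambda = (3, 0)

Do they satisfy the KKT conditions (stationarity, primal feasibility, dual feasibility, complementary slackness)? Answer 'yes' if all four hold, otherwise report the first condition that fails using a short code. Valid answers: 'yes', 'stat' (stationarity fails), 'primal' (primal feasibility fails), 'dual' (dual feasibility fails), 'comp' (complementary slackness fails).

Gradient of f: grad f(x) = Q x + c = (4, -3)
Constraint values g_i(x) = a_i^T x - b_i:
  g_1((1, 1)) = 0
  g_2((1, 1)) = -1
Stationarity residual: grad f(x) + sum_i lambda_i a_i = (1, -3)
  -> stationarity FAILS
Primal feasibility (all g_i <= 0): OK
Dual feasibility (all lambda_i >= 0): OK
Complementary slackness (lambda_i * g_i(x) = 0 for all i): OK

Verdict: the first failing condition is stationarity -> stat.

stat


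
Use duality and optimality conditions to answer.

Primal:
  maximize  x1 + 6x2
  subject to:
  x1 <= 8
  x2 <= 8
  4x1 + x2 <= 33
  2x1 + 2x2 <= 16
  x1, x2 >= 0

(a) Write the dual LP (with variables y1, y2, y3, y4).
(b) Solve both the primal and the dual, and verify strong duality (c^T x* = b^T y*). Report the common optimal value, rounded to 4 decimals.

The standard primal-dual pair for 'max c^T x s.t. A x <= b, x >= 0' is:
  Dual:  min b^T y  s.t.  A^T y >= c,  y >= 0.

So the dual LP is:
  minimize  8y1 + 8y2 + 33y3 + 16y4
  subject to:
    y1 + 4y3 + 2y4 >= 1
    y2 + y3 + 2y4 >= 6
    y1, y2, y3, y4 >= 0

Solving the primal: x* = (0, 8).
  primal value c^T x* = 48.
Solving the dual: y* = (0, 5, 0, 0.5).
  dual value b^T y* = 48.
Strong duality: c^T x* = b^T y*. Confirmed.

48


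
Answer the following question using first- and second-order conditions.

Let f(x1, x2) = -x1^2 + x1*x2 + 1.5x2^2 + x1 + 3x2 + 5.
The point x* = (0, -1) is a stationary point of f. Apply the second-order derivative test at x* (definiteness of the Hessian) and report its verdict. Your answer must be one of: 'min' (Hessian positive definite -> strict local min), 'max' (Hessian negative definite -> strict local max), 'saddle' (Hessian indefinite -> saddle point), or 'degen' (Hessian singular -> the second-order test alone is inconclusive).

Compute the Hessian H = grad^2 f:
  H = [[-2, 1], [1, 3]]
Verify stationarity: grad f(x*) = H x* + g = (0, 0).
Eigenvalues of H: -2.1926, 3.1926.
Eigenvalues have mixed signs, so H is indefinite -> x* is a saddle point.

saddle


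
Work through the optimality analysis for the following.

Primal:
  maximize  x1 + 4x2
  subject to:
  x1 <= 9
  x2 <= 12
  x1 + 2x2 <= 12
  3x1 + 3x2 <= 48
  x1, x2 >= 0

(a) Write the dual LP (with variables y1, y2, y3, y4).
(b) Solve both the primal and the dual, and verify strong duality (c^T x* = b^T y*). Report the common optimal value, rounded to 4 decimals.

The standard primal-dual pair for 'max c^T x s.t. A x <= b, x >= 0' is:
  Dual:  min b^T y  s.t.  A^T y >= c,  y >= 0.

So the dual LP is:
  minimize  9y1 + 12y2 + 12y3 + 48y4
  subject to:
    y1 + y3 + 3y4 >= 1
    y2 + 2y3 + 3y4 >= 4
    y1, y2, y3, y4 >= 0

Solving the primal: x* = (0, 6).
  primal value c^T x* = 24.
Solving the dual: y* = (0, 0, 2, 0).
  dual value b^T y* = 24.
Strong duality: c^T x* = b^T y*. Confirmed.

24


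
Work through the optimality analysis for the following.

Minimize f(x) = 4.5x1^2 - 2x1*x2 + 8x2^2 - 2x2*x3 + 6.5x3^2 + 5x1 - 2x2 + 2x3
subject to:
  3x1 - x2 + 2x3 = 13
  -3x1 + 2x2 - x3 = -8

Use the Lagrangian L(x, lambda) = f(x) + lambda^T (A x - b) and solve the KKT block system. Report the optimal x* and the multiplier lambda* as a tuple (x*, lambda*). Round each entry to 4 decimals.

Form the Lagrangian:
  L(x, lambda) = (1/2) x^T Q x + c^T x + lambda^T (A x - b)
Stationarity (grad_x L = 0): Q x + c + A^T lambda = 0.
Primal feasibility: A x = b.

This gives the KKT block system:
  [ Q   A^T ] [ x     ]   [-c ]
  [ A    0  ] [ lambda ] = [ b ]

Solving the linear system:
  x*      = (2.7632, 1.7632, 3.2368)
  lambda* = (-31.7719, -22.9912)
  f(x*)   = 122.9342

x* = (2.7632, 1.7632, 3.2368), lambda* = (-31.7719, -22.9912)


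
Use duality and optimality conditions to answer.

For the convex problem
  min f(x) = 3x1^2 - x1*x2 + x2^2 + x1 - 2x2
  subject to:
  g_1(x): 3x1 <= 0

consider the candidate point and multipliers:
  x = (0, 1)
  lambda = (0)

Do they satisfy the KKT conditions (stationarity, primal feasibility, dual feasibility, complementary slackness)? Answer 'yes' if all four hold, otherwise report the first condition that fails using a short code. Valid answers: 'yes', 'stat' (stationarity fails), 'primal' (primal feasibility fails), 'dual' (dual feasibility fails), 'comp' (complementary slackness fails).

Gradient of f: grad f(x) = Q x + c = (0, 0)
Constraint values g_i(x) = a_i^T x - b_i:
  g_1((0, 1)) = 0
Stationarity residual: grad f(x) + sum_i lambda_i a_i = (0, 0)
  -> stationarity OK
Primal feasibility (all g_i <= 0): OK
Dual feasibility (all lambda_i >= 0): OK
Complementary slackness (lambda_i * g_i(x) = 0 for all i): OK

Verdict: yes, KKT holds.

yes


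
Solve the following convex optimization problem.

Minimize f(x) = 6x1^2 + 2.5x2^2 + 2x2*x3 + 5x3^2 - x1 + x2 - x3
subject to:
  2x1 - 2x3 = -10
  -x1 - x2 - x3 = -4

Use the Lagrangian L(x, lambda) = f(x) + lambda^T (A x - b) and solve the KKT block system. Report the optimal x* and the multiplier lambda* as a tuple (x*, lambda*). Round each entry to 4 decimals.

Form the Lagrangian:
  L(x, lambda) = (1/2) x^T Q x + c^T x + lambda^T (A x - b)
Stationarity (grad_x L = 0): Q x + c + A^T lambda = 0.
Primal feasibility: A x = b.

This gives the KKT block system:
  [ Q   A^T ] [ x     ]   [-c ]
  [ A    0  ] [ lambda ] = [ b ]

Solving the linear system:
  x*      = (-1, 1, 4)
  lambda* = (13.5, 14)
  f(x*)   = 94.5

x* = (-1, 1, 4), lambda* = (13.5, 14)


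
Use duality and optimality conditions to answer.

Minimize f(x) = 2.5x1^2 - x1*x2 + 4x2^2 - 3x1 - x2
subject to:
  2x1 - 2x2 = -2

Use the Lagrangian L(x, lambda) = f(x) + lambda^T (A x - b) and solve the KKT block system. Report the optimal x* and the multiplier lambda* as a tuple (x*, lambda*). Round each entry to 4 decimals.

Form the Lagrangian:
  L(x, lambda) = (1/2) x^T Q x + c^T x + lambda^T (A x - b)
Stationarity (grad_x L = 0): Q x + c + A^T lambda = 0.
Primal feasibility: A x = b.

This gives the KKT block system:
  [ Q   A^T ] [ x     ]   [-c ]
  [ A    0  ] [ lambda ] = [ b ]

Solving the linear system:
  x*      = (-0.2727, 0.7273)
  lambda* = (2.5455)
  f(x*)   = 2.5909

x* = (-0.2727, 0.7273), lambda* = (2.5455)


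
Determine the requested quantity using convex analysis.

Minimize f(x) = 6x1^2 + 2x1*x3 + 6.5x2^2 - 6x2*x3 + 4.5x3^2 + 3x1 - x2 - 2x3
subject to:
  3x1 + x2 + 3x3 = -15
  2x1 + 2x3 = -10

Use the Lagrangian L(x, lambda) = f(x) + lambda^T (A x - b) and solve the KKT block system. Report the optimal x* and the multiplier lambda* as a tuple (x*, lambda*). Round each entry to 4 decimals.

Form the Lagrangian:
  L(x, lambda) = (1/2) x^T Q x + c^T x + lambda^T (A x - b)
Stationarity (grad_x L = 0): Q x + c + A^T lambda = 0.
Primal feasibility: A x = b.

This gives the KKT block system:
  [ Q   A^T ] [ x     ]   [-c ]
  [ A    0  ] [ lambda ] = [ b ]

Solving the linear system:
  x*      = (-2.3529, 0, -2.6471)
  lambda* = (-14.8824, 37.5882)
  f(x*)   = 75.4412

x* = (-2.3529, 0, -2.6471), lambda* = (-14.8824, 37.5882)


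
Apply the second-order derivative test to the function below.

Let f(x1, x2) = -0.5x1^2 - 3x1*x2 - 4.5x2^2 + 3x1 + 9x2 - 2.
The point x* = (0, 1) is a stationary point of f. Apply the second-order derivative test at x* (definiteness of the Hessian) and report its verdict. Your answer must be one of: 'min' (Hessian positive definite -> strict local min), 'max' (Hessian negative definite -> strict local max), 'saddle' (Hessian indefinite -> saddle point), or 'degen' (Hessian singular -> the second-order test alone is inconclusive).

Compute the Hessian H = grad^2 f:
  H = [[-1, -3], [-3, -9]]
Verify stationarity: grad f(x*) = H x* + g = (0, 0).
Eigenvalues of H: -10, 0.
H has a zero eigenvalue (singular; negative semidefinite but not definite), so H is neither positive definite, negative definite, nor indefinite. The second-order test alone is inconclusive -> degen.
(Indeed, f is constant along the null direction of H through x*, so x* is not a strict local extremum.)

degen


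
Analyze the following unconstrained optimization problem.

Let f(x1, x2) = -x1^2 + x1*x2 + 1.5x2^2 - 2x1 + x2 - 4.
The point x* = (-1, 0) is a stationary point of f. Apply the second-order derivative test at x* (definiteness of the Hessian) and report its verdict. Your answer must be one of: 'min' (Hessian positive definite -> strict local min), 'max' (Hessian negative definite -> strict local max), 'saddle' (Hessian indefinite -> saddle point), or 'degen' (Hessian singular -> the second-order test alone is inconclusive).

Compute the Hessian H = grad^2 f:
  H = [[-2, 1], [1, 3]]
Verify stationarity: grad f(x*) = H x* + g = (0, 0).
Eigenvalues of H: -2.1926, 3.1926.
Eigenvalues have mixed signs, so H is indefinite -> x* is a saddle point.

saddle


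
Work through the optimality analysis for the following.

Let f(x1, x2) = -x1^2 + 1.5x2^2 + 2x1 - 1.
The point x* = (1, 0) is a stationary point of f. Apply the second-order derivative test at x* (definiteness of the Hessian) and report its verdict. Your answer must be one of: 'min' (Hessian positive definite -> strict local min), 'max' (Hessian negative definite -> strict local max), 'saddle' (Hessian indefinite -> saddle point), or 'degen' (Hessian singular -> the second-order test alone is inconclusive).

Compute the Hessian H = grad^2 f:
  H = [[-2, 0], [0, 3]]
Verify stationarity: grad f(x*) = H x* + g = (0, 0).
Eigenvalues of H: -2, 3.
Eigenvalues have mixed signs, so H is indefinite -> x* is a saddle point.

saddle


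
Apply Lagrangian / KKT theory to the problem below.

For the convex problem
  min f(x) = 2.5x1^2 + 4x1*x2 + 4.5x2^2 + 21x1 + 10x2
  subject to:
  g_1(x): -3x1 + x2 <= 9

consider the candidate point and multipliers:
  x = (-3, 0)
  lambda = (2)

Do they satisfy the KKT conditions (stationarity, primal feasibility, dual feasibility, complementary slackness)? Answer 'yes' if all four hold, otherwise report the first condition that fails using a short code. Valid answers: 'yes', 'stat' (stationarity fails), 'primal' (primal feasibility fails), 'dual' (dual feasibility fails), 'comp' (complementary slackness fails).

Gradient of f: grad f(x) = Q x + c = (6, -2)
Constraint values g_i(x) = a_i^T x - b_i:
  g_1((-3, 0)) = 0
Stationarity residual: grad f(x) + sum_i lambda_i a_i = (0, 0)
  -> stationarity OK
Primal feasibility (all g_i <= 0): OK
Dual feasibility (all lambda_i >= 0): OK
Complementary slackness (lambda_i * g_i(x) = 0 for all i): OK

Verdict: yes, KKT holds.

yes


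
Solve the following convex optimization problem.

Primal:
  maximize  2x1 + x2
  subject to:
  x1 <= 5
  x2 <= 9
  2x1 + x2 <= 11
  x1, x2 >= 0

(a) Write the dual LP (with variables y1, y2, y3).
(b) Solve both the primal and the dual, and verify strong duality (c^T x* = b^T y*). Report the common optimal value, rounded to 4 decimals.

The standard primal-dual pair for 'max c^T x s.t. A x <= b, x >= 0' is:
  Dual:  min b^T y  s.t.  A^T y >= c,  y >= 0.

So the dual LP is:
  minimize  5y1 + 9y2 + 11y3
  subject to:
    y1 + 2y3 >= 2
    y2 + y3 >= 1
    y1, y2, y3 >= 0

Solving the primal: x* = (1, 9).
  primal value c^T x* = 11.
Solving the dual: y* = (0, 0, 1).
  dual value b^T y* = 11.
Strong duality: c^T x* = b^T y*. Confirmed.

11


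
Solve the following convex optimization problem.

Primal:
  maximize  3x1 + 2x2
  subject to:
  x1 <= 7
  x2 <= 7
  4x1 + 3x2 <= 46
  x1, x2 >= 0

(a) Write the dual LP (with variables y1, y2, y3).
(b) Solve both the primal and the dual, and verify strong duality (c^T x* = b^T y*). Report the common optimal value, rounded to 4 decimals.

The standard primal-dual pair for 'max c^T x s.t. A x <= b, x >= 0' is:
  Dual:  min b^T y  s.t.  A^T y >= c,  y >= 0.

So the dual LP is:
  minimize  7y1 + 7y2 + 46y3
  subject to:
    y1 + 4y3 >= 3
    y2 + 3y3 >= 2
    y1, y2, y3 >= 0

Solving the primal: x* = (7, 6).
  primal value c^T x* = 33.
Solving the dual: y* = (0.3333, 0, 0.6667).
  dual value b^T y* = 33.
Strong duality: c^T x* = b^T y*. Confirmed.

33


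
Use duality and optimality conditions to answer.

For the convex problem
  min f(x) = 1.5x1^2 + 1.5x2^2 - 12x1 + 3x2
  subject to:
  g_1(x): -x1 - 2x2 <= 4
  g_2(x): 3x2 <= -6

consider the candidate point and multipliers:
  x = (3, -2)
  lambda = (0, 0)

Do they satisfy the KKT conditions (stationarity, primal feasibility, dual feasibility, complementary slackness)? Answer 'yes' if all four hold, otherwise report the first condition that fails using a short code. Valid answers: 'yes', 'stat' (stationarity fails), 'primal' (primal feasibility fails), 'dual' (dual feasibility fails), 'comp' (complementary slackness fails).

Gradient of f: grad f(x) = Q x + c = (-3, -3)
Constraint values g_i(x) = a_i^T x - b_i:
  g_1((3, -2)) = -3
  g_2((3, -2)) = 0
Stationarity residual: grad f(x) + sum_i lambda_i a_i = (-3, -3)
  -> stationarity FAILS
Primal feasibility (all g_i <= 0): OK
Dual feasibility (all lambda_i >= 0): OK
Complementary slackness (lambda_i * g_i(x) = 0 for all i): OK

Verdict: the first failing condition is stationarity -> stat.

stat


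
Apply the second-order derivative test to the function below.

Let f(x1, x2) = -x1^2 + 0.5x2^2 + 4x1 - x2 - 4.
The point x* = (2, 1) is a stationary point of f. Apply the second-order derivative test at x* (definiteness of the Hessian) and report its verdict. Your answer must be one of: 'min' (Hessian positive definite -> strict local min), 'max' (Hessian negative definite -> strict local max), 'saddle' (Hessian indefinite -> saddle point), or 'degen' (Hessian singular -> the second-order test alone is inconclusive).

Compute the Hessian H = grad^2 f:
  H = [[-2, 0], [0, 1]]
Verify stationarity: grad f(x*) = H x* + g = (0, 0).
Eigenvalues of H: -2, 1.
Eigenvalues have mixed signs, so H is indefinite -> x* is a saddle point.

saddle


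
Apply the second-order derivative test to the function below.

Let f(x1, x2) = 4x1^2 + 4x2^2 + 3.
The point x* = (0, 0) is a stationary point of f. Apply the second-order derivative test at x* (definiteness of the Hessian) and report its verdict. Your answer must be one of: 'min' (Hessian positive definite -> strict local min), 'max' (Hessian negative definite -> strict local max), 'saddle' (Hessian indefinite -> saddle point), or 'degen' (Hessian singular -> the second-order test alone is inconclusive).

Compute the Hessian H = grad^2 f:
  H = [[8, 0], [0, 8]]
Verify stationarity: grad f(x*) = H x* + g = (0, 0).
Eigenvalues of H: 8, 8.
Both eigenvalues > 0, so H is positive definite -> x* is a strict local min.

min


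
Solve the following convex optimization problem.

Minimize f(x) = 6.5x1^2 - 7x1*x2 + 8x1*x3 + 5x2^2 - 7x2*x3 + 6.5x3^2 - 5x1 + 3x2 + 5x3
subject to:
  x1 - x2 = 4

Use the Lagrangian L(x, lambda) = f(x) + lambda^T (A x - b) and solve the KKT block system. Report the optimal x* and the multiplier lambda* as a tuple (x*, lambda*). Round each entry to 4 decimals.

Form the Lagrangian:
  L(x, lambda) = (1/2) x^T Q x + c^T x + lambda^T (A x - b)
Stationarity (grad_x L = 0): Q x + c + A^T lambda = 0.
Primal feasibility: A x = b.

This gives the KKT block system:
  [ Q   A^T ] [ x     ]   [-c ]
  [ A    0  ] [ lambda ] = [ b ]

Solving the linear system:
  x*      = (1.8534, -2.1466, -2.681)
  lambda* = (-12.6724)
  f(x*)   = 10.7888

x* = (1.8534, -2.1466, -2.681), lambda* = (-12.6724)


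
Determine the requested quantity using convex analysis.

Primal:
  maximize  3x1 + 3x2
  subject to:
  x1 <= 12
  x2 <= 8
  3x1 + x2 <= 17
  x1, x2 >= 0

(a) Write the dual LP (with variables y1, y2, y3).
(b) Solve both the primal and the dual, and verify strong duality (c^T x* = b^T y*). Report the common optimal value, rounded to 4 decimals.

The standard primal-dual pair for 'max c^T x s.t. A x <= b, x >= 0' is:
  Dual:  min b^T y  s.t.  A^T y >= c,  y >= 0.

So the dual LP is:
  minimize  12y1 + 8y2 + 17y3
  subject to:
    y1 + 3y3 >= 3
    y2 + y3 >= 3
    y1, y2, y3 >= 0

Solving the primal: x* = (3, 8).
  primal value c^T x* = 33.
Solving the dual: y* = (0, 2, 1).
  dual value b^T y* = 33.
Strong duality: c^T x* = b^T y*. Confirmed.

33


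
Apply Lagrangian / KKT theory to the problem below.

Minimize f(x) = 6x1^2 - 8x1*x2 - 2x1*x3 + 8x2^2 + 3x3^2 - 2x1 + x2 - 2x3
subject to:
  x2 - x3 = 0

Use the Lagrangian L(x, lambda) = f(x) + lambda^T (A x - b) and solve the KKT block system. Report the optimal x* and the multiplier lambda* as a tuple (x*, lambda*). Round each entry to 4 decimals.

Form the Lagrangian:
  L(x, lambda) = (1/2) x^T Q x + c^T x + lambda^T (A x - b)
Stationarity (grad_x L = 0): Q x + c + A^T lambda = 0.
Primal feasibility: A x = b.

This gives the KKT block system:
  [ Q   A^T ] [ x     ]   [-c ]
  [ A    0  ] [ lambda ] = [ b ]

Solving the linear system:
  x*      = (0.3293, 0.1951, 0.1951)
  lambda* = (-1.4878)
  f(x*)   = -0.4268

x* = (0.3293, 0.1951, 0.1951), lambda* = (-1.4878)


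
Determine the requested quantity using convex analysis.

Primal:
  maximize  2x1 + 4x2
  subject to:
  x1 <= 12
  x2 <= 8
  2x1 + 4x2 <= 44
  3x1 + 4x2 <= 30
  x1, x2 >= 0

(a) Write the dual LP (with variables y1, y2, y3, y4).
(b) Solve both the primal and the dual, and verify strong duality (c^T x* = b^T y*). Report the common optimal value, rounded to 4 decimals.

The standard primal-dual pair for 'max c^T x s.t. A x <= b, x >= 0' is:
  Dual:  min b^T y  s.t.  A^T y >= c,  y >= 0.

So the dual LP is:
  minimize  12y1 + 8y2 + 44y3 + 30y4
  subject to:
    y1 + 2y3 + 3y4 >= 2
    y2 + 4y3 + 4y4 >= 4
    y1, y2, y3, y4 >= 0

Solving the primal: x* = (0, 7.5).
  primal value c^T x* = 30.
Solving the dual: y* = (0, 0, 0, 1).
  dual value b^T y* = 30.
Strong duality: c^T x* = b^T y*. Confirmed.

30


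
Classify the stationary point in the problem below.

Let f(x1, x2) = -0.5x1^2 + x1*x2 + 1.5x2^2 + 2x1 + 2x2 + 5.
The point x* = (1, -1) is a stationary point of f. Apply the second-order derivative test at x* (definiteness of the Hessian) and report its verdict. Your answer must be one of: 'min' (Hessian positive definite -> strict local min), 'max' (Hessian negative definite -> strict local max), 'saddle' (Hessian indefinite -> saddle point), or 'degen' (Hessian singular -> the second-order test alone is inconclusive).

Compute the Hessian H = grad^2 f:
  H = [[-1, 1], [1, 3]]
Verify stationarity: grad f(x*) = H x* + g = (0, 0).
Eigenvalues of H: -1.2361, 3.2361.
Eigenvalues have mixed signs, so H is indefinite -> x* is a saddle point.

saddle


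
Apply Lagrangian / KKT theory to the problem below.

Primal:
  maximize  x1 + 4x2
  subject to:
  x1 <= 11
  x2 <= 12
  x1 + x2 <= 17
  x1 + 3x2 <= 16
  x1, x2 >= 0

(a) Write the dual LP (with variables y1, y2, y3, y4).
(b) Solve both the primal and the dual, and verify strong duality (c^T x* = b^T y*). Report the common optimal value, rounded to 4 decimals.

The standard primal-dual pair for 'max c^T x s.t. A x <= b, x >= 0' is:
  Dual:  min b^T y  s.t.  A^T y >= c,  y >= 0.

So the dual LP is:
  minimize  11y1 + 12y2 + 17y3 + 16y4
  subject to:
    y1 + y3 + y4 >= 1
    y2 + y3 + 3y4 >= 4
    y1, y2, y3, y4 >= 0

Solving the primal: x* = (0, 5.3333).
  primal value c^T x* = 21.3333.
Solving the dual: y* = (0, 0, 0, 1.3333).
  dual value b^T y* = 21.3333.
Strong duality: c^T x* = b^T y*. Confirmed.

21.3333


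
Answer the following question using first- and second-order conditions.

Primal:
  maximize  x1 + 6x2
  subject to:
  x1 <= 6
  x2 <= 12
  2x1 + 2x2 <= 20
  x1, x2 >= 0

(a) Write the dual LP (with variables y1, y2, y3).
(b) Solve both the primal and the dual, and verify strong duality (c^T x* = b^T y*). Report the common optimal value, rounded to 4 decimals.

The standard primal-dual pair for 'max c^T x s.t. A x <= b, x >= 0' is:
  Dual:  min b^T y  s.t.  A^T y >= c,  y >= 0.

So the dual LP is:
  minimize  6y1 + 12y2 + 20y3
  subject to:
    y1 + 2y3 >= 1
    y2 + 2y3 >= 6
    y1, y2, y3 >= 0

Solving the primal: x* = (0, 10).
  primal value c^T x* = 60.
Solving the dual: y* = (0, 0, 3).
  dual value b^T y* = 60.
Strong duality: c^T x* = b^T y*. Confirmed.

60


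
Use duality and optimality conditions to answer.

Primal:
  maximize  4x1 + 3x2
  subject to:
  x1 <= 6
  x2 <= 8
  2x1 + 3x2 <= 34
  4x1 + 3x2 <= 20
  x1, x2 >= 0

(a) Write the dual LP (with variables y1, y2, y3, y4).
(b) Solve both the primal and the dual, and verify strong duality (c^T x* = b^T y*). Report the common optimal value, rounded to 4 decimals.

The standard primal-dual pair for 'max c^T x s.t. A x <= b, x >= 0' is:
  Dual:  min b^T y  s.t.  A^T y >= c,  y >= 0.

So the dual LP is:
  minimize  6y1 + 8y2 + 34y3 + 20y4
  subject to:
    y1 + 2y3 + 4y4 >= 4
    y2 + 3y3 + 3y4 >= 3
    y1, y2, y3, y4 >= 0

Solving the primal: x* = (5, 0).
  primal value c^T x* = 20.
Solving the dual: y* = (0, 0, 0, 1).
  dual value b^T y* = 20.
Strong duality: c^T x* = b^T y*. Confirmed.

20


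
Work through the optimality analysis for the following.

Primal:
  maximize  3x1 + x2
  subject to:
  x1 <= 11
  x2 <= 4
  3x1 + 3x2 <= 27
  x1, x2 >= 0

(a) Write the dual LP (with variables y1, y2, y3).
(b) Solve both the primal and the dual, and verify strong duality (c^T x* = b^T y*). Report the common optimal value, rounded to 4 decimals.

The standard primal-dual pair for 'max c^T x s.t. A x <= b, x >= 0' is:
  Dual:  min b^T y  s.t.  A^T y >= c,  y >= 0.

So the dual LP is:
  minimize  11y1 + 4y2 + 27y3
  subject to:
    y1 + 3y3 >= 3
    y2 + 3y3 >= 1
    y1, y2, y3 >= 0

Solving the primal: x* = (9, 0).
  primal value c^T x* = 27.
Solving the dual: y* = (0, 0, 1).
  dual value b^T y* = 27.
Strong duality: c^T x* = b^T y*. Confirmed.

27


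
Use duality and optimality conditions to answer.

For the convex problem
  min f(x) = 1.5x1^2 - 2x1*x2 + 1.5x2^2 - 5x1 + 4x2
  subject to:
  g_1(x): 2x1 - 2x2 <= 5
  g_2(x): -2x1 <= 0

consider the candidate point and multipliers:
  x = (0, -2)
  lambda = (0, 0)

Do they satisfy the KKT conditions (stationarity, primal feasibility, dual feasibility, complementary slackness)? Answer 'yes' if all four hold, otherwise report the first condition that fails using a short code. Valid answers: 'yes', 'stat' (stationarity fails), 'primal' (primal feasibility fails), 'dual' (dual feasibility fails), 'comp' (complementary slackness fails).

Gradient of f: grad f(x) = Q x + c = (-1, -2)
Constraint values g_i(x) = a_i^T x - b_i:
  g_1((0, -2)) = -1
  g_2((0, -2)) = 0
Stationarity residual: grad f(x) + sum_i lambda_i a_i = (-1, -2)
  -> stationarity FAILS
Primal feasibility (all g_i <= 0): OK
Dual feasibility (all lambda_i >= 0): OK
Complementary slackness (lambda_i * g_i(x) = 0 for all i): OK

Verdict: the first failing condition is stationarity -> stat.

stat


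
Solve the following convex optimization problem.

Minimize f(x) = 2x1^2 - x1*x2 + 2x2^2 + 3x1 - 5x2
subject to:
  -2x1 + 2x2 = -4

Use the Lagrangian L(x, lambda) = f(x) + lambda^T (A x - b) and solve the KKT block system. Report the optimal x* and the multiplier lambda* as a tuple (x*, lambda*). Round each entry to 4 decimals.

Form the Lagrangian:
  L(x, lambda) = (1/2) x^T Q x + c^T x + lambda^T (A x - b)
Stationarity (grad_x L = 0): Q x + c + A^T lambda = 0.
Primal feasibility: A x = b.

This gives the KKT block system:
  [ Q   A^T ] [ x     ]   [-c ]
  [ A    0  ] [ lambda ] = [ b ]

Solving the linear system:
  x*      = (1.3333, -0.6667)
  lambda* = (4.5)
  f(x*)   = 12.6667

x* = (1.3333, -0.6667), lambda* = (4.5)


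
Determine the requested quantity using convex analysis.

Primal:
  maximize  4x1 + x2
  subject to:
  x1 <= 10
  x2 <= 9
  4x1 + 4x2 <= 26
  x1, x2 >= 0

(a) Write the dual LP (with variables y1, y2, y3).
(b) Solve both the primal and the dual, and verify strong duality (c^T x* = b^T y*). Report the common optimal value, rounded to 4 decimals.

The standard primal-dual pair for 'max c^T x s.t. A x <= b, x >= 0' is:
  Dual:  min b^T y  s.t.  A^T y >= c,  y >= 0.

So the dual LP is:
  minimize  10y1 + 9y2 + 26y3
  subject to:
    y1 + 4y3 >= 4
    y2 + 4y3 >= 1
    y1, y2, y3 >= 0

Solving the primal: x* = (6.5, 0).
  primal value c^T x* = 26.
Solving the dual: y* = (0, 0, 1).
  dual value b^T y* = 26.
Strong duality: c^T x* = b^T y*. Confirmed.

26


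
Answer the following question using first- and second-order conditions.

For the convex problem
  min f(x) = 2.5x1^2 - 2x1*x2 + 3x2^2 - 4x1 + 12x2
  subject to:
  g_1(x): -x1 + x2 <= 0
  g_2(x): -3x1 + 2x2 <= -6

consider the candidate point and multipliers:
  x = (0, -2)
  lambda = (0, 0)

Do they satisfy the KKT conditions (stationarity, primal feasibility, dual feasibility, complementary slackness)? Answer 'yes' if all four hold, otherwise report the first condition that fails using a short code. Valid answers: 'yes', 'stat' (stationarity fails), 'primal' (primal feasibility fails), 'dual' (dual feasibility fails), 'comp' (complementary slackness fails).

Gradient of f: grad f(x) = Q x + c = (0, 0)
Constraint values g_i(x) = a_i^T x - b_i:
  g_1((0, -2)) = -2
  g_2((0, -2)) = 2
Stationarity residual: grad f(x) + sum_i lambda_i a_i = (0, 0)
  -> stationarity OK
Primal feasibility (all g_i <= 0): FAILS
Dual feasibility (all lambda_i >= 0): OK
Complementary slackness (lambda_i * g_i(x) = 0 for all i): OK

Verdict: the first failing condition is primal_feasibility -> primal.

primal
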